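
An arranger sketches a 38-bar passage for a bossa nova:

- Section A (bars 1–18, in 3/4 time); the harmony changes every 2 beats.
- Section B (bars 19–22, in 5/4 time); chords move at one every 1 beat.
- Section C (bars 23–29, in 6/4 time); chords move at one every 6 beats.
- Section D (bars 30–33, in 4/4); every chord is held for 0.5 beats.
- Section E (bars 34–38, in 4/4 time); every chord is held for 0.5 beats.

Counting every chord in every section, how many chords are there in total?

A: 18 bars × 3 beats = 54 beats; 2 beats/chord → 27 chords.
B: 4 bars × 5 beats = 20 beats; 1 beat/chord → 20 chords.
C: 7 bars × 6 beats = 42 beats; 6 beats/chord → 7 chords.
D: 4 bars × 4 beats = 16 beats; 0.5 beats/chord → 32 chords.
E: 5 bars × 4 beats = 20 beats; 0.5 beats/chord → 40 chords.
Total: 27 + 20 + 7 + 32 + 40 = 126.

126 chords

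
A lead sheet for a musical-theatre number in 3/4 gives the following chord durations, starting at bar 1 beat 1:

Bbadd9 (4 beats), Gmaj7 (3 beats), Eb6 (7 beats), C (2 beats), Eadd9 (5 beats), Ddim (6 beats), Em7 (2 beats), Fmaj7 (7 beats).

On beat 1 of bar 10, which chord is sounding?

Beat 1 of bar 10 is beat (10−1)×3 + 1 = 28 overall.
Running totals: Bbadd9 ends at 4, Gmaj7 ends at 7, Eb6 ends at 14, C ends at 16, Eadd9 ends at 21, Ddim ends at 27, Em7 ends at 29.
Beat 28 falls within Em7.

Em7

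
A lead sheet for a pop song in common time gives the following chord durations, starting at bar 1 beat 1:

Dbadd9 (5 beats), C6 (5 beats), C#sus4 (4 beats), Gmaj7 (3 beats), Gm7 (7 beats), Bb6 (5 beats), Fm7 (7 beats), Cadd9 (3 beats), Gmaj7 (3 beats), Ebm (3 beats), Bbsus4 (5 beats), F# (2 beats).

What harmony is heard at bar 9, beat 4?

Beat 4 of bar 9 is beat (9−1)×4 + 4 = 36 overall.
Running totals: Dbadd9 ends at 5, C6 ends at 10, C#sus4 ends at 14, Gmaj7 ends at 17, Gm7 ends at 24, Bb6 ends at 29, Fm7 ends at 36.
Beat 36 falls within Fm7.

Fm7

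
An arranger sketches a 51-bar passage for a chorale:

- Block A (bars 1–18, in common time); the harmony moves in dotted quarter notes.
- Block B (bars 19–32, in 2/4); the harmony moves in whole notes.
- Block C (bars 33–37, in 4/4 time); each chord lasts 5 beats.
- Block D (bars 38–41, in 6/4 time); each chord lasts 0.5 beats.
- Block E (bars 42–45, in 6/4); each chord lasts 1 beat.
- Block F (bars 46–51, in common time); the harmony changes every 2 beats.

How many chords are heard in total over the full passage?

143 chords

A: 18 bars × 4 beats = 72 beats; 1.5 beats/chord → 48 chords.
B: 14 bars × 2 beats = 28 beats; 4 beats/chord → 7 chords.
C: 5 bars × 4 beats = 20 beats; 5 beats/chord → 4 chords.
D: 4 bars × 6 beats = 24 beats; 0.5 beats/chord → 48 chords.
E: 4 bars × 6 beats = 24 beats; 1 beat/chord → 24 chords.
F: 6 bars × 4 beats = 24 beats; 2 beats/chord → 12 chords.
Total: 48 + 7 + 4 + 48 + 24 + 12 = 143.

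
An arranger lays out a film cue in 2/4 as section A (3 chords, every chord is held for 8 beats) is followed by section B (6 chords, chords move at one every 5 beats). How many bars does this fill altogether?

A: 3 × 8 = 24 beats = 12 bars.
B: 6 × 5 = 30 beats = 15 bars.
Total: 12 + 15 = 27 bars.

27 bars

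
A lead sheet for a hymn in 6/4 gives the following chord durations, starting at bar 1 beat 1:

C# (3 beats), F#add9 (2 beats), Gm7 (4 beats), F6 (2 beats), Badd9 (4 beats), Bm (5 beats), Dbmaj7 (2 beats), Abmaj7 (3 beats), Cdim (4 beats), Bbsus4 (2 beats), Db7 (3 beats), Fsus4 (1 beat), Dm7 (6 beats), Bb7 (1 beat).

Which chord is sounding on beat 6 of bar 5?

Beat 6 of bar 5 is beat (5−1)×6 + 6 = 30 overall.
Running totals: C# ends at 3, F#add9 ends at 5, Gm7 ends at 9, F6 ends at 11, Badd9 ends at 15, Bm ends at 20, Dbmaj7 ends at 22, Abmaj7 ends at 25, Cdim ends at 29, Bbsus4 ends at 31.
Beat 30 falls within Bbsus4.

Bbsus4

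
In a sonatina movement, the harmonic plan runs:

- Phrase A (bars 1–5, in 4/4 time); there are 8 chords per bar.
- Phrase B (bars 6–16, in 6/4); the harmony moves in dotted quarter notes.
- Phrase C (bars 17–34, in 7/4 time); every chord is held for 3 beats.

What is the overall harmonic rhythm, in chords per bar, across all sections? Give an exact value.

A: 5 bars of 4 beats is 20 beats; at 0.5 beats each that's 40 chords.
B: 11 bars of 6 beats is 66 beats; at 1.5 beats each that's 44 chords.
C: 18 bars of 7 beats is 126 beats; at 3 beats each that's 42 chords.
Overall: 126 chords over 34 bars → 126/34 = 63/17 chords per bar.

63/17 chords per bar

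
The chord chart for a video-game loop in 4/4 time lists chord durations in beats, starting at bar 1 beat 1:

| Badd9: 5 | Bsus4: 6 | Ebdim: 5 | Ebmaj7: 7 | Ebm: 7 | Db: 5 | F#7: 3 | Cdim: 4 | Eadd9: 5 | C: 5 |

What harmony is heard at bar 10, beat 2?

F#7

Beat 2 of bar 10 is beat (10−1)×4 + 2 = 38 overall.
Running totals: Badd9 ends at 5, Bsus4 ends at 11, Ebdim ends at 16, Ebmaj7 ends at 23, Ebm ends at 30, Db ends at 35, F#7 ends at 38.
Beat 38 falls within F#7.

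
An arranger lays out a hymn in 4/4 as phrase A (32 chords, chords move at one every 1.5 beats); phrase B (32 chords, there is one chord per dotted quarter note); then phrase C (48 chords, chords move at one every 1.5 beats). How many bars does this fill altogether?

42 bars

A: 32 × 1.5 = 48 beats = 12 bars.
B: 32 × 1.5 = 48 beats = 12 bars.
C: 48 × 1.5 = 72 beats = 18 bars.
Total: 12 + 12 + 18 = 42 bars.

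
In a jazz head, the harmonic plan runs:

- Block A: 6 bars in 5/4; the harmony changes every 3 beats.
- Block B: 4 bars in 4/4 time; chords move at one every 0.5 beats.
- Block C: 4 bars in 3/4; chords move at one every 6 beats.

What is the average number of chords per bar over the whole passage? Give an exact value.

22/7 chords per bar

A: 6 bars of 5 beats is 30 beats; at 3 beats each that's 10 chords.
B: 4 bars of 4 beats is 16 beats; at 0.5 beats each that's 32 chords.
C: 4 bars of 3 beats is 12 beats; at 6 beats each that's 2 chords.
Overall: 44 chords over 14 bars → 44/14 = 22/7 chords per bar.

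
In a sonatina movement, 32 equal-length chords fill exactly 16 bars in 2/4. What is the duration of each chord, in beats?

1 beat

16 bars × 2 beats/bar = 32 beats total.
32 beats ÷ 32 chords = 1 beats per chord.
(That is a quarter note.)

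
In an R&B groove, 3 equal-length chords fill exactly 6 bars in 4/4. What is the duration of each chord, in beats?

6 bars × 4 beats/bar = 24 beats total.
24 beats ÷ 3 chords = 8 beats per chord.

8 beats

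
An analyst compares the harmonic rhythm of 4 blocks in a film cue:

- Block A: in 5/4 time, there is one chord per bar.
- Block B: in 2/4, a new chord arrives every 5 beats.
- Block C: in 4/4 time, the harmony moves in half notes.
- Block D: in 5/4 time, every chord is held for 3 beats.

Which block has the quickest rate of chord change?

A: each chord is 5 beats in 5/4, so 1 per bar.
B: each chord is 5 beats in 2/4, so 0.4 per bar.
C: each chord is 2 beats in 4/4, so 2 per bar.
D: each chord is 3 beats in 5/4, so 5/3 per bar.
Fastest is C at 2 chords/bar.

Block C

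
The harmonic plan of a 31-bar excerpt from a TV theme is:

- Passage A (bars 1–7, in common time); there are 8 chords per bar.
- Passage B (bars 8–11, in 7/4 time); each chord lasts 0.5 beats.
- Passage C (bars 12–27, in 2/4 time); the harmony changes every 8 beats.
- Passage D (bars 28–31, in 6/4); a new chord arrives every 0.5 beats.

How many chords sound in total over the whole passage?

164 chords

A: 7·4 = 28 beats, 28/0.5 = 56 chords.
B: 4·7 = 28 beats, 28/0.5 = 56 chords.
C: 16·2 = 32 beats, 32/8 = 4 chords.
D: 4·6 = 24 beats, 24/0.5 = 48 chords.
Total: 56 + 56 + 4 + 48 = 164.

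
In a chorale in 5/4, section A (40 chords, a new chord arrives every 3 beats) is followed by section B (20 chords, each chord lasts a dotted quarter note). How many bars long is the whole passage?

30 bars

A: 40 × 3 = 120 beats = 24 bars.
B: 20 × 1.5 = 30 beats = 6 bars.
Total: 24 + 6 = 30 bars.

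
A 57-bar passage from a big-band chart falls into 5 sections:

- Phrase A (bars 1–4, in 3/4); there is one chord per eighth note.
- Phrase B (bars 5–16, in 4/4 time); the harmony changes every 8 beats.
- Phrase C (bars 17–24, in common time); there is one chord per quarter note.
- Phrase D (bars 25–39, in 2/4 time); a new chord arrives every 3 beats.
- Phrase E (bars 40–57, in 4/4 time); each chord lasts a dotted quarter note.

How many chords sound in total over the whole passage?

A: 4·3 = 12 beats, 12/0.5 = 24 chords.
B: 12·4 = 48 beats, 48/8 = 6 chords.
C: 8·4 = 32 beats, 32/1 = 32 chords.
D: 15·2 = 30 beats, 30/3 = 10 chords.
E: 18·4 = 72 beats, 72/1.5 = 48 chords.
Total: 24 + 6 + 32 + 10 + 48 = 120.

120 chords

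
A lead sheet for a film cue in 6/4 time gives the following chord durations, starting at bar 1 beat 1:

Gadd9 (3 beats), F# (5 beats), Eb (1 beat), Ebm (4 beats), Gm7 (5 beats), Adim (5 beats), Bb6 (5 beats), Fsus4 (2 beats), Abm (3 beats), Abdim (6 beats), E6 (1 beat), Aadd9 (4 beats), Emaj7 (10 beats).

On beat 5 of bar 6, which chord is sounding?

Abdim

Beat 5 of bar 6 is beat (6−1)×6 + 5 = 35 overall.
Running totals: Gadd9 ends at 3, F# ends at 8, Eb ends at 9, Ebm ends at 13, Gm7 ends at 18, Adim ends at 23, Bb6 ends at 28, Fsus4 ends at 30, Abm ends at 33, Abdim ends at 39.
Beat 35 falls within Abdim.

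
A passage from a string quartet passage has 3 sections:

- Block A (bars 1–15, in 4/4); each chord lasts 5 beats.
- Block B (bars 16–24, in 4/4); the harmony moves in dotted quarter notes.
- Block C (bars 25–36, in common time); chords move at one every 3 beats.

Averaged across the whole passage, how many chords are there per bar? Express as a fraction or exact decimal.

13/9 chords per bar

A: 15 bars of 4 beats is 60 beats; at 5 beats each that's 12 chords.
B: 9 bars of 4 beats is 36 beats; at 1.5 beats each that's 24 chords.
C: 12 bars of 4 beats is 48 beats; at 3 beats each that's 16 chords.
Overall: 52 chords over 36 bars → 52/36 = 13/9 chords per bar.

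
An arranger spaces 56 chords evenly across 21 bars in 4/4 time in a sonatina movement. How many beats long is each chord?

1.5 beats

21 bars × 4 beats/bar = 84 beats total.
84 beats ÷ 56 chords = 1.5 beats per chord.
(That is a dotted quarter note.)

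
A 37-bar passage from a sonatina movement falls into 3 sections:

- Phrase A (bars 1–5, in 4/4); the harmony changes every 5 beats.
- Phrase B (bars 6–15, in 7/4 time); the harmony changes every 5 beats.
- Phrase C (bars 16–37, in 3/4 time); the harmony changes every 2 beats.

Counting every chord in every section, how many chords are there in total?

51 chords

A: 5 bars × 4 beats = 20 beats; 5 beats/chord → 4 chords.
B: 10 bars × 7 beats = 70 beats; 5 beats/chord → 14 chords.
C: 22 bars × 3 beats = 66 beats; 2 beats/chord → 33 chords.
Total: 4 + 14 + 33 = 51.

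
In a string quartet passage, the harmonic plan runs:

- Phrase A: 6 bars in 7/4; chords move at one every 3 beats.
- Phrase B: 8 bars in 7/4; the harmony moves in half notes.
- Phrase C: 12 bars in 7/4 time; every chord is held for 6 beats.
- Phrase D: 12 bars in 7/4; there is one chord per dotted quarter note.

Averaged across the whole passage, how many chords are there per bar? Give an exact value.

A: 6 bars of 7 beats is 42 beats; at 3 beats each that's 14 chords.
B: 8 bars of 7 beats is 56 beats; at 2 beats each that's 28 chords.
C: 12 bars of 7 beats is 84 beats; at 6 beats each that's 14 chords.
D: 12 bars of 7 beats is 84 beats; at 1.5 beats each that's 56 chords.
Overall: 112 chords over 38 bars → 112/38 = 56/19 chords per bar.

56/19 chords per bar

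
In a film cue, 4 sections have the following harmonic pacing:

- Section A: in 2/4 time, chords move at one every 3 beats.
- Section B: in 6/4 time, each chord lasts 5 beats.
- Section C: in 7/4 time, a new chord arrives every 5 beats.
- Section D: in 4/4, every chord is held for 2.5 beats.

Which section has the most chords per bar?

A: 2/3 = 2/3 chords/bar.
B: 6/5 = 1.2 chords/bar.
C: 7/5 = 1.4 chords/bar.
D: 4/2.5 = 1.6 chords/bar.
Fastest is D at 1.6 chords/bar.

Section D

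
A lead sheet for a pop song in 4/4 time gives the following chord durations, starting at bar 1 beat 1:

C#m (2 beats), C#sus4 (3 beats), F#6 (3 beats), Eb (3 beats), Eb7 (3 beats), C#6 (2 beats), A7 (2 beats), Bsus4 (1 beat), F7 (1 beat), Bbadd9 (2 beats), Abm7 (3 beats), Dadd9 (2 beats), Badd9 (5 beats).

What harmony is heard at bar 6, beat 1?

Beat 1 of bar 6 is beat (6−1)×4 + 1 = 21 overall.
Running totals: C#m ends at 2, C#sus4 ends at 5, F#6 ends at 8, Eb ends at 11, Eb7 ends at 14, C#6 ends at 16, A7 ends at 18, Bsus4 ends at 19, F7 ends at 20, Bbadd9 ends at 22.
Beat 21 falls within Bbadd9.

Bbadd9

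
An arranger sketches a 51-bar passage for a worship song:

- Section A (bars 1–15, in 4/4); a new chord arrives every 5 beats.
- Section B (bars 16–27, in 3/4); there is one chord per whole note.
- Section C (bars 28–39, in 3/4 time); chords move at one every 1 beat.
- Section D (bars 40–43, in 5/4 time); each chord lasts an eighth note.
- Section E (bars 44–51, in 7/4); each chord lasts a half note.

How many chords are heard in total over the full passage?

125 chords

A: 15 bars × 4 beats = 60 beats; 5 beats/chord → 12 chords.
B: 12 bars × 3 beats = 36 beats; 4 beats/chord → 9 chords.
C: 12 bars × 3 beats = 36 beats; 1 beat/chord → 36 chords.
D: 4 bars × 5 beats = 20 beats; 0.5 beats/chord → 40 chords.
E: 8 bars × 7 beats = 56 beats; 2 beats/chord → 28 chords.
Total: 12 + 9 + 36 + 40 + 28 = 125.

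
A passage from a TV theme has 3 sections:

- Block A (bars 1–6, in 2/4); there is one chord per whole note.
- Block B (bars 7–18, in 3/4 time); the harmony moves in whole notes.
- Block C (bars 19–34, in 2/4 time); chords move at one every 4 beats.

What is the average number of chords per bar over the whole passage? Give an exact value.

10/17 chords per bar

A: 6 bars of 2 beats is 12 beats; at 4 beats each that's 3 chords.
B: 12 bars of 3 beats is 36 beats; at 4 beats each that's 9 chords.
C: 16 bars of 2 beats is 32 beats; at 4 beats each that's 8 chords.
Overall: 20 chords over 34 bars → 20/34 = 10/17 chords per bar.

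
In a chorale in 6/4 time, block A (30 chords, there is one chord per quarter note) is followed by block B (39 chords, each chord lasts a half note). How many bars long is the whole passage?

18 bars

A: 30 × 1 = 30 beats = 5 bars.
B: 39 × 2 = 78 beats = 13 bars.
Total: 5 + 13 = 18 bars.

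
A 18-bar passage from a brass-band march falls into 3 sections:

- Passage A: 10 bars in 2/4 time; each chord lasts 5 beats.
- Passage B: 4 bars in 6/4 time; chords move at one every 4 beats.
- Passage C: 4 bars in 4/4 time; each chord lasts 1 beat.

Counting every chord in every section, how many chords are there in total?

A: 10·2 = 20 beats, 20/5 = 4 chords.
B: 4·6 = 24 beats, 24/4 = 6 chords.
C: 4·4 = 16 beats, 16/1 = 16 chords.
Total: 4 + 6 + 16 = 26.

26 chords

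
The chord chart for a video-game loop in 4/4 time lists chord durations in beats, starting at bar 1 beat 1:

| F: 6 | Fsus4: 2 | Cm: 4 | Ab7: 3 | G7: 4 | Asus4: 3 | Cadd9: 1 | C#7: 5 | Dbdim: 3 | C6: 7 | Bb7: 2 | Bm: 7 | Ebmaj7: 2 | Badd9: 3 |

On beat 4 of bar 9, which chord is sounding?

Beat 4 of bar 9 is beat (9−1)×4 + 4 = 36 overall.
Running totals: F ends at 6, Fsus4 ends at 8, Cm ends at 12, Ab7 ends at 15, G7 ends at 19, Asus4 ends at 22, Cadd9 ends at 23, C#7 ends at 28, Dbdim ends at 31, C6 ends at 38.
Beat 36 falls within C6.

C6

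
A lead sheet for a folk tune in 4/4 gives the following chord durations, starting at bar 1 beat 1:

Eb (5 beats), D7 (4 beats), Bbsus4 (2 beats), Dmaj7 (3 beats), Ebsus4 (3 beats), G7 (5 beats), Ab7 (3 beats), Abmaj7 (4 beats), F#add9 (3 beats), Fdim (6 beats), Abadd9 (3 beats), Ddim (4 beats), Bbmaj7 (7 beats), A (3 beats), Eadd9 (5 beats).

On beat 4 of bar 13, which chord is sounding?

Beat 4 of bar 13 is beat (13−1)×4 + 4 = 52 overall.
Running totals: Eb ends at 5, D7 ends at 9, Bbsus4 ends at 11, Dmaj7 ends at 14, Ebsus4 ends at 17, G7 ends at 22, Ab7 ends at 25, Abmaj7 ends at 29, F#add9 ends at 32, Fdim ends at 38, Abadd9 ends at 41, Ddim ends at 45, Bbmaj7 ends at 52.
Beat 52 falls within Bbmaj7.

Bbmaj7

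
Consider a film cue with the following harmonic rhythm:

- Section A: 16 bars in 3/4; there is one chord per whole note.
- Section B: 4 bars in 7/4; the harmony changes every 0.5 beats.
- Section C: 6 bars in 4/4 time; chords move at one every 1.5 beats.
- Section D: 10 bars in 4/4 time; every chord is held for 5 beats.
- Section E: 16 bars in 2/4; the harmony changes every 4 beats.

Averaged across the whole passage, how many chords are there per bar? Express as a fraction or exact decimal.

A: 16 × 3 = 48 beats ÷ 4 = 12 chords.
B: 4 × 7 = 28 beats ÷ 0.5 = 56 chords.
C: 6 × 4 = 24 beats ÷ 1.5 = 16 chords.
D: 10 × 4 = 40 beats ÷ 5 = 8 chords.
E: 16 × 2 = 32 beats ÷ 4 = 8 chords.
Overall: 100 chords over 52 bars → 100/52 = 25/13 chords per bar.

25/13 chords per bar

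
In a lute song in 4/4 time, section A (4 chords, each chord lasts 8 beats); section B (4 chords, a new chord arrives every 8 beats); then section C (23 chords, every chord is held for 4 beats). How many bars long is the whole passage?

39 bars

A: 4 × 8 = 32 beats = 8 bars.
B: 4 × 8 = 32 beats = 8 bars.
C: 23 × 4 = 92 beats = 23 bars.
Total: 8 + 8 + 23 = 39 bars.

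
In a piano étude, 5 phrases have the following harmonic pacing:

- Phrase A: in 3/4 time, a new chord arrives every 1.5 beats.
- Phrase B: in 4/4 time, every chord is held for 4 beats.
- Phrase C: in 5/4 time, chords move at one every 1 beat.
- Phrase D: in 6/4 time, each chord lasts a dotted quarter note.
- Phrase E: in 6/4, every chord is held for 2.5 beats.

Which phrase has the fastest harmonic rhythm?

Phrase C

A: each chord is 1.5 beats in 3/4, so 2 per bar.
B: each chord is 4 beats in 4/4, so 1 per bar.
C: each chord is 1 beat in 5/4, so 5 per bar.
D: each chord is 1.5 beats in 6/4, so 4 per bar.
E: each chord is 2.5 beats in 6/4, so 2.4 per bar.
Fastest is C at 5 chords/bar.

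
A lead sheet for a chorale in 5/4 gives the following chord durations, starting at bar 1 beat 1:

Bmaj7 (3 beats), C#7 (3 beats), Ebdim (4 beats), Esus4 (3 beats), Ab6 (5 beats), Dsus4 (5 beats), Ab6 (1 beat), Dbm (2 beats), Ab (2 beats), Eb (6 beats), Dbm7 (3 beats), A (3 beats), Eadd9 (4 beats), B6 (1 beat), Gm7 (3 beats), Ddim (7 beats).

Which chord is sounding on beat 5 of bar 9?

B6

Beat 5 of bar 9 is beat (9−1)×5 + 5 = 45 overall.
Running totals: Bmaj7 ends at 3, C#7 ends at 6, Ebdim ends at 10, Esus4 ends at 13, Ab6 ends at 18, Dsus4 ends at 23, Ab6 ends at 24, Dbm ends at 26, Ab ends at 28, Eb ends at 34, Dbm7 ends at 37, A ends at 40, Eadd9 ends at 44, B6 ends at 45.
Beat 45 falls within B6.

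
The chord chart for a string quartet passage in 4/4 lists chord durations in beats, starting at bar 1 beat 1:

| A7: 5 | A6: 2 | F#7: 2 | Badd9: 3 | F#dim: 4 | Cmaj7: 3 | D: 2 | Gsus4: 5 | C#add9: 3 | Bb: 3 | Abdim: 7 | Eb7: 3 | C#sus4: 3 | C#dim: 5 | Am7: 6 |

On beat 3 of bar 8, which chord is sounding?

Bb

Beat 3 of bar 8 is beat (8−1)×4 + 3 = 31 overall.
Running totals: A7 ends at 5, A6 ends at 7, F#7 ends at 9, Badd9 ends at 12, F#dim ends at 16, Cmaj7 ends at 19, D ends at 21, Gsus4 ends at 26, C#add9 ends at 29, Bb ends at 32.
Beat 31 falls within Bb.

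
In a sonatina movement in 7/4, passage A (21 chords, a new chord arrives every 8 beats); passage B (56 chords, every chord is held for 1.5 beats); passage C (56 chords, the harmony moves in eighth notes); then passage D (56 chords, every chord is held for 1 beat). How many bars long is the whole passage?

48 bars

A: 21 × 8 = 168 beats = 24 bars.
B: 56 × 1.5 = 84 beats = 12 bars.
C: 56 × 0.5 = 28 beats = 4 bars.
D: 56 × 1 = 56 beats = 8 bars.
Total: 24 + 12 + 4 + 8 = 48 bars.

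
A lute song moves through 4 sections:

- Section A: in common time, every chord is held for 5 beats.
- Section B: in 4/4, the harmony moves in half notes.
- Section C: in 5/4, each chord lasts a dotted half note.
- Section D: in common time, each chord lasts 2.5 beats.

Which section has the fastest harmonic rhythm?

A: 4/5 = 0.8 chords/bar.
B: 4/2 = 2 chords/bar.
C: 5/3 = 5/3 chords/bar.
D: 4/2.5 = 1.6 chords/bar.
Fastest is B at 2 chords/bar.

Section B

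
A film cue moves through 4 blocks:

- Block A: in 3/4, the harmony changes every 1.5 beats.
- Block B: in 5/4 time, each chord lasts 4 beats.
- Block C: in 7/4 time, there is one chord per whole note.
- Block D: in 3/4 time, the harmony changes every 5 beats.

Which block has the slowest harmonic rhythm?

A: each chord is 1.5 beats in 3/4, so 2 per bar.
B: each chord is 4 beats in 5/4, so 1.25 per bar.
C: each chord is 4 beats in 7/4, so 1.75 per bar.
D: each chord is 5 beats in 3/4, so 0.6 per bar.
Slowest is D at 0.6 chords/bar.

Block D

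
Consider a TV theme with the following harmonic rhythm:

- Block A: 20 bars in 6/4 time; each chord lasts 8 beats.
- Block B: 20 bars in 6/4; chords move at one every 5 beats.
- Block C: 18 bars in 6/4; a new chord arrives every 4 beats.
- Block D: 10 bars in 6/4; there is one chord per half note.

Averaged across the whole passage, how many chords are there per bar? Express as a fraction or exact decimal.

A: 20 bars of 6 beats is 120 beats; at 8 beats each that's 15 chords.
B: 20 bars of 6 beats is 120 beats; at 5 beats each that's 24 chords.
C: 18 bars of 6 beats is 108 beats; at 4 beats each that's 27 chords.
D: 10 bars of 6 beats is 60 beats; at 2 beats each that's 30 chords.
Overall: 96 chords over 68 bars → 96/68 = 24/17 chords per bar.

24/17 chords per bar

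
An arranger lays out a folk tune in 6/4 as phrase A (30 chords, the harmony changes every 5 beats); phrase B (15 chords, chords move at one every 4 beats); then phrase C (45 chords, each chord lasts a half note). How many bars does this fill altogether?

A: 30 × 5 = 150 beats = 25 bars.
B: 15 × 4 = 60 beats = 10 bars.
C: 45 × 2 = 90 beats = 15 bars.
Total: 25 + 10 + 15 = 50 bars.

50 bars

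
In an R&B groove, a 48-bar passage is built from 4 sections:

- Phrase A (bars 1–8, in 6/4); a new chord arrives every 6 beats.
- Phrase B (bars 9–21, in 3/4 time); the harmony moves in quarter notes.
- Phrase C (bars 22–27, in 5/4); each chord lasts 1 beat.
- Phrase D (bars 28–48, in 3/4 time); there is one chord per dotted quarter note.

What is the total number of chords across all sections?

A has 48 beats and chords last 6 each, so 8 chords.
B has 39 beats and chords last 1 each, so 39 chords.
C has 30 beats and chords last 1 each, so 30 chords.
D has 63 beats and chords last 1.5 each, so 42 chords.
Total: 8 + 39 + 30 + 42 = 119.

119 chords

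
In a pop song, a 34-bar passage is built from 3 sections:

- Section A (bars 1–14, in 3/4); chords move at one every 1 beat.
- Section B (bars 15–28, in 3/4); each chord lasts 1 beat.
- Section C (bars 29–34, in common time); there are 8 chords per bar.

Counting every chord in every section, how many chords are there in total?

132 chords

A: 14·3 = 42 beats, 42/1 = 42 chords.
B: 14·3 = 42 beats, 42/1 = 42 chords.
C: 6·4 = 24 beats, 24/0.5 = 48 chords.
Total: 42 + 42 + 48 = 132.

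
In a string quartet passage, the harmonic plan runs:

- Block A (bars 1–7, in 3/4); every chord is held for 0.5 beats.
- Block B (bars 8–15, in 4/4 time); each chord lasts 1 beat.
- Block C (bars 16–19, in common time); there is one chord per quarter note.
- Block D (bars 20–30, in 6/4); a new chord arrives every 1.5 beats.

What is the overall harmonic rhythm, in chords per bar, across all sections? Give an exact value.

67/15 chords per bar

A: 7 × 3 = 21 beats ÷ 0.5 = 42 chords.
B: 8 × 4 = 32 beats ÷ 1 = 32 chords.
C: 4 × 4 = 16 beats ÷ 1 = 16 chords.
D: 11 × 6 = 66 beats ÷ 1.5 = 44 chords.
Overall: 134 chords over 30 bars → 134/30 = 67/15 chords per bar.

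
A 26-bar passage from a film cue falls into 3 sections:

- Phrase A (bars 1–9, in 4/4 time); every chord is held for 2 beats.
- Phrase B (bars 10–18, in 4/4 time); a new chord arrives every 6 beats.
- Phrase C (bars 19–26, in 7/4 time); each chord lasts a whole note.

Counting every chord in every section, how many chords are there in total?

38 chords

A: 9·4 = 36 beats, 36/2 = 18 chords.
B: 9·4 = 36 beats, 36/6 = 6 chords.
C: 8·7 = 56 beats, 56/4 = 14 chords.
Total: 18 + 6 + 14 = 38.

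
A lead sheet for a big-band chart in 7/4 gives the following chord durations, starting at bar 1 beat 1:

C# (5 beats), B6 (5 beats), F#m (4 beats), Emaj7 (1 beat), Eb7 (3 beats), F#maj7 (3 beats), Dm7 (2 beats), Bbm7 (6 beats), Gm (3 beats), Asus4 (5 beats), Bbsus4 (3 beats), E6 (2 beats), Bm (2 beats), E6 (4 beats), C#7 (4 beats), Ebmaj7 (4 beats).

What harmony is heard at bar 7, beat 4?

E6

Beat 4 of bar 7 is beat (7−1)×7 + 4 = 46 overall.
Running totals: C# ends at 5, B6 ends at 10, F#m ends at 14, Emaj7 ends at 15, Eb7 ends at 18, F#maj7 ends at 21, Dm7 ends at 23, Bbm7 ends at 29, Gm ends at 32, Asus4 ends at 37, Bbsus4 ends at 40, E6 ends at 42, Bm ends at 44, E6 ends at 48.
Beat 46 falls within E6.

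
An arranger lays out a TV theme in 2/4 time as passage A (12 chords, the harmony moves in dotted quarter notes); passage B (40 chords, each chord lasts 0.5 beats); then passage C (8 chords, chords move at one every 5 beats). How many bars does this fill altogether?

A: 12 × 1.5 = 18 beats = 9 bars.
B: 40 × 0.5 = 20 beats = 10 bars.
C: 8 × 5 = 40 beats = 20 bars.
Total: 9 + 10 + 20 = 39 bars.

39 bars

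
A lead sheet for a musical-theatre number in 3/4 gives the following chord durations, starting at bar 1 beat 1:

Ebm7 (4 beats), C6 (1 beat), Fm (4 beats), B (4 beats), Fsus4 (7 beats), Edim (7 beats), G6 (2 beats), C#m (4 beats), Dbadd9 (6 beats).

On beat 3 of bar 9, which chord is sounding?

Beat 3 of bar 9 is beat (9−1)×3 + 3 = 27 overall.
Running totals: Ebm7 ends at 4, C6 ends at 5, Fm ends at 9, B ends at 13, Fsus4 ends at 20, Edim ends at 27.
Beat 27 falls within Edim.

Edim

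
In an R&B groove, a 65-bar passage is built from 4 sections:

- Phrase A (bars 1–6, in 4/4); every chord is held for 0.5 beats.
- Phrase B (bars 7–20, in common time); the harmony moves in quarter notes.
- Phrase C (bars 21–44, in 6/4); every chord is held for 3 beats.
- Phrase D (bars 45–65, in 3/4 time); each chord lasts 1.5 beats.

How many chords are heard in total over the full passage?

A: 6 bars × 4 beats = 24 beats; 0.5 beats/chord → 48 chords.
B: 14 bars × 4 beats = 56 beats; 1 beat/chord → 56 chords.
C: 24 bars × 6 beats = 144 beats; 3 beats/chord → 48 chords.
D: 21 bars × 3 beats = 63 beats; 1.5 beats/chord → 42 chords.
Total: 48 + 56 + 48 + 42 = 194.

194 chords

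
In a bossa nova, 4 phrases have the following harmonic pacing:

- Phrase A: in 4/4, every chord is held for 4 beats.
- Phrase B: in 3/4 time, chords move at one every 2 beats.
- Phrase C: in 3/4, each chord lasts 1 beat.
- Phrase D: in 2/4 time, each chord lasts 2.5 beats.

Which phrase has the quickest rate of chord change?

Phrase C

A: each chord is 4 beats in 4/4, so 1 per bar.
B: each chord is 2 beats in 3/4, so 1.5 per bar.
C: each chord is 1 beat in 3/4, so 3 per bar.
D: each chord is 2.5 beats in 2/4, so 0.8 per bar.
Fastest is C at 3 chords/bar.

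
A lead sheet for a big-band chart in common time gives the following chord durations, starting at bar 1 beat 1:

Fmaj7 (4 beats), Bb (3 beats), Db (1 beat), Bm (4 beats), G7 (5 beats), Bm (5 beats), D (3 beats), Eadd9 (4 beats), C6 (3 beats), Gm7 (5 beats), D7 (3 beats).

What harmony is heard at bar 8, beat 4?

Beat 4 of bar 8 is beat (8−1)×4 + 4 = 32 overall.
Running totals: Fmaj7 ends at 4, Bb ends at 7, Db ends at 8, Bm ends at 12, G7 ends at 17, Bm ends at 22, D ends at 25, Eadd9 ends at 29, C6 ends at 32.
Beat 32 falls within C6.

C6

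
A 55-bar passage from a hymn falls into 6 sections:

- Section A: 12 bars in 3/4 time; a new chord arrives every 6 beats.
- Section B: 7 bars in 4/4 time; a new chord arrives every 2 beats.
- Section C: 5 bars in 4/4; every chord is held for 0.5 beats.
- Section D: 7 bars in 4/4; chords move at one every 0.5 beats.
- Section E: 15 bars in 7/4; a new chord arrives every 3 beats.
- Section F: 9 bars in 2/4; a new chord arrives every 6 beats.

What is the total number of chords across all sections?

A: 12 bars × 3 beats = 36 beats; 6 beats/chord → 6 chords.
B: 7 bars × 4 beats = 28 beats; 2 beats/chord → 14 chords.
C: 5 bars × 4 beats = 20 beats; 0.5 beats/chord → 40 chords.
D: 7 bars × 4 beats = 28 beats; 0.5 beats/chord → 56 chords.
E: 15 bars × 7 beats = 105 beats; 3 beats/chord → 35 chords.
F: 9 bars × 2 beats = 18 beats; 6 beats/chord → 3 chords.
Total: 6 + 14 + 40 + 56 + 35 + 3 = 154.

154 chords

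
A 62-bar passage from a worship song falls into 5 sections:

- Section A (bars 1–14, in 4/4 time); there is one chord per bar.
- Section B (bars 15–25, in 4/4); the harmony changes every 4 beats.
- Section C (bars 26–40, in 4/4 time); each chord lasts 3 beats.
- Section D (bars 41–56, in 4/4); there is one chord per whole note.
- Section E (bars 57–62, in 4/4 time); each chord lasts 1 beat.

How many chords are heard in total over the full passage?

A: 14·4 = 56 beats, 56/4 = 14 chords.
B: 11·4 = 44 beats, 44/4 = 11 chords.
C: 15·4 = 60 beats, 60/3 = 20 chords.
D: 16·4 = 64 beats, 64/4 = 16 chords.
E: 6·4 = 24 beats, 24/1 = 24 chords.
Total: 14 + 11 + 20 + 16 + 24 = 85.

85 chords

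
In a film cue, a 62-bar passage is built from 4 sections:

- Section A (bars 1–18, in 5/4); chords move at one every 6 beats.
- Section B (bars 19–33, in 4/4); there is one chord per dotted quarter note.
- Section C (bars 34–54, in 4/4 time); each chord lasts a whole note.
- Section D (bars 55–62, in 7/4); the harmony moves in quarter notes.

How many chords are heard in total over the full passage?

A: 18·5 = 90 beats, 90/6 = 15 chords.
B: 15·4 = 60 beats, 60/1.5 = 40 chords.
C: 21·4 = 84 beats, 84/4 = 21 chords.
D: 8·7 = 56 beats, 56/1 = 56 chords.
Total: 15 + 40 + 21 + 56 = 132.

132 chords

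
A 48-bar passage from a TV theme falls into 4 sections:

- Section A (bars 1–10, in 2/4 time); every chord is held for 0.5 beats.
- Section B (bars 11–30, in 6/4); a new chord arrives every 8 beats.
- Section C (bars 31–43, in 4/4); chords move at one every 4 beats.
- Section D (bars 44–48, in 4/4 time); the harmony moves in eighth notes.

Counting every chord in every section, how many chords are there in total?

A: 10·2 = 20 beats, 20/0.5 = 40 chords.
B: 20·6 = 120 beats, 120/8 = 15 chords.
C: 13·4 = 52 beats, 52/4 = 13 chords.
D: 5·4 = 20 beats, 20/0.5 = 40 chords.
Total: 40 + 15 + 13 + 40 = 108.

108 chords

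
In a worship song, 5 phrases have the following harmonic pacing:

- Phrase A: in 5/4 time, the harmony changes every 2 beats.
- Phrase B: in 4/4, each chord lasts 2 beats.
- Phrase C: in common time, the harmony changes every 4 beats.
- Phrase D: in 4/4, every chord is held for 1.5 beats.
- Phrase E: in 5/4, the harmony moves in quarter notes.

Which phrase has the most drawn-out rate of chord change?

A: 5 beats/bar ÷ 2 beats/chord = 2.5 chords/bar.
B: 4 beats/bar ÷ 2 beats/chord = 2 chords/bar.
C: 4 beats/bar ÷ 4 beats/chord = 1 chord/bar.
D: 4 beats/bar ÷ 1.5 beats/chord = 8/3 chords/bar.
E: 5 beats/bar ÷ 1 beat/chord = 5 chords/bar.
Slowest is C at 1 chords/bar.

Phrase C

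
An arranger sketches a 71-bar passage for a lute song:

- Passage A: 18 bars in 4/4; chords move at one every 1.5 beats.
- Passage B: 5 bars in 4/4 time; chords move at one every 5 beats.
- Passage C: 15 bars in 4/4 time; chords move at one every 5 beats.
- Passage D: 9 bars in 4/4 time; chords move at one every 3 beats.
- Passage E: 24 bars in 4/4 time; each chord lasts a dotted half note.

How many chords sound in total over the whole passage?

A: 18 bars × 4 beats = 72 beats; 1.5 beats/chord → 48 chords.
B: 5 bars × 4 beats = 20 beats; 5 beats/chord → 4 chords.
C: 15 bars × 4 beats = 60 beats; 5 beats/chord → 12 chords.
D: 9 bars × 4 beats = 36 beats; 3 beats/chord → 12 chords.
E: 24 bars × 4 beats = 96 beats; 3 beats/chord → 32 chords.
Total: 48 + 4 + 12 + 12 + 32 = 108.

108 chords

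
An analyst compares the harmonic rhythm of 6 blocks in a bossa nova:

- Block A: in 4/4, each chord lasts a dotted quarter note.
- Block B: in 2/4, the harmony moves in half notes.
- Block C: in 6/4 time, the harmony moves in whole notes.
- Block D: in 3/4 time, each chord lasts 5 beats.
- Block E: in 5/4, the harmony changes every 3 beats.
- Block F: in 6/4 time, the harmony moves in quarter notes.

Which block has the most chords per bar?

A: 4 beats/bar ÷ 1.5 beats/chord = 8/3 chords/bar.
B: 2 beats/bar ÷ 2 beats/chord = 1 chord/bar.
C: 6 beats/bar ÷ 4 beats/chord = 1.5 chords/bar.
D: 3 beats/bar ÷ 5 beats/chord = 0.6 chords/bar.
E: 5 beats/bar ÷ 3 beats/chord = 5/3 chords/bar.
F: 6 beats/bar ÷ 1 beat/chord = 6 chords/bar.
Fastest is F at 6 chords/bar.

Block F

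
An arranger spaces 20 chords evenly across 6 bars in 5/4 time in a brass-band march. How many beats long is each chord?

6 bars × 5 beats/bar = 30 beats total.
30 beats ÷ 20 chords = 1.5 beats per chord.
(That is a dotted quarter note.)

1.5 beats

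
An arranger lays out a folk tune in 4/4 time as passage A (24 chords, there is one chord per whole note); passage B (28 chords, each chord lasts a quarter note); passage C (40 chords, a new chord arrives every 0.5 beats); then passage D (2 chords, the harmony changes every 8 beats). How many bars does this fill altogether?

A: 24 × 4 = 96 beats = 24 bars.
B: 28 × 1 = 28 beats = 7 bars.
C: 40 × 0.5 = 20 beats = 5 bars.
D: 2 × 8 = 16 beats = 4 bars.
Total: 24 + 7 + 5 + 4 = 40 bars.

40 bars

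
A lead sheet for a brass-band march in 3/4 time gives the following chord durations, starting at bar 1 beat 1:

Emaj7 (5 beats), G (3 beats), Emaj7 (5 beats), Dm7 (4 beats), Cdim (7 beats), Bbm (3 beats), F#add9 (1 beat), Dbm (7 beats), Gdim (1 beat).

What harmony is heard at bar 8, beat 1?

Cdim

Beat 1 of bar 8 is beat (8−1)×3 + 1 = 22 overall.
Running totals: Emaj7 ends at 5, G ends at 8, Emaj7 ends at 13, Dm7 ends at 17, Cdim ends at 24.
Beat 22 falls within Cdim.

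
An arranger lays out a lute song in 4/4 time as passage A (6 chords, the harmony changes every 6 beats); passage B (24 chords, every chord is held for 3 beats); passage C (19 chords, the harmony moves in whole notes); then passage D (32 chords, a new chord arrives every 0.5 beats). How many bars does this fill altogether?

A: 6 × 6 = 36 beats = 9 bars.
B: 24 × 3 = 72 beats = 18 bars.
C: 19 × 4 = 76 beats = 19 bars.
D: 32 × 0.5 = 16 beats = 4 bars.
Total: 9 + 18 + 19 + 4 = 50 bars.

50 bars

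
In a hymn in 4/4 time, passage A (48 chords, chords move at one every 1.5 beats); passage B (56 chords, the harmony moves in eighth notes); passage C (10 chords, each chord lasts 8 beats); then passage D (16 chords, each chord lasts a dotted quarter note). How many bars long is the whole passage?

51 bars

A: 48 × 1.5 = 72 beats = 18 bars.
B: 56 × 0.5 = 28 beats = 7 bars.
C: 10 × 8 = 80 beats = 20 bars.
D: 16 × 1.5 = 24 beats = 6 bars.
Total: 18 + 7 + 20 + 6 = 51 bars.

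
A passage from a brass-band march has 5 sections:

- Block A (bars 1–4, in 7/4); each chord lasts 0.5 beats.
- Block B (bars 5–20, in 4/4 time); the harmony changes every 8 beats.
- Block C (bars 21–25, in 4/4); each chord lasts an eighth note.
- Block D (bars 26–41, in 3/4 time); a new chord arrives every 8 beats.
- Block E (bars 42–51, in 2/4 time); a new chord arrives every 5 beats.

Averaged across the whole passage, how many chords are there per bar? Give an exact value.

A: 4 × 7 = 28 beats ÷ 0.5 = 56 chords.
B: 16 × 4 = 64 beats ÷ 8 = 8 chords.
C: 5 × 4 = 20 beats ÷ 0.5 = 40 chords.
D: 16 × 3 = 48 beats ÷ 8 = 6 chords.
E: 10 × 2 = 20 beats ÷ 5 = 4 chords.
Overall: 114 chords over 51 bars → 114/51 = 38/17 chords per bar.

38/17 chords per bar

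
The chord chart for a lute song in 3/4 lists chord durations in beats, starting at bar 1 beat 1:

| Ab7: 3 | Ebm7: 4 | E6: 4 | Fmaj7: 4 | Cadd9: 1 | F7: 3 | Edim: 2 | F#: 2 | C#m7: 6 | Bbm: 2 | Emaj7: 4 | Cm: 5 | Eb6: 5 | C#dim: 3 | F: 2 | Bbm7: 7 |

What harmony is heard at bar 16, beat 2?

Beat 2 of bar 16 is beat (16−1)×3 + 2 = 47 overall.
Running totals: Ab7 ends at 3, Ebm7 ends at 7, E6 ends at 11, Fmaj7 ends at 15, Cadd9 ends at 16, F7 ends at 19, Edim ends at 21, F# ends at 23, C#m7 ends at 29, Bbm ends at 31, Emaj7 ends at 35, Cm ends at 40, Eb6 ends at 45, C#dim ends at 48.
Beat 47 falls within C#dim.

C#dim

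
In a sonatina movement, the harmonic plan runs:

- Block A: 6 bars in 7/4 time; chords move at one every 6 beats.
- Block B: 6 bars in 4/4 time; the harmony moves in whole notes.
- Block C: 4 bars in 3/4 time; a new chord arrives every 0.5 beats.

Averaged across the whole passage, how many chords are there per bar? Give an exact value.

37/16 chords per bar

A: 6 bars of 7 beats is 42 beats; at 6 beats each that's 7 chords.
B: 6 bars of 4 beats is 24 beats; at 4 beats each that's 6 chords.
C: 4 bars of 3 beats is 12 beats; at 0.5 beats each that's 24 chords.
Overall: 37 chords over 16 bars → 37/16 = 37/16 chords per bar.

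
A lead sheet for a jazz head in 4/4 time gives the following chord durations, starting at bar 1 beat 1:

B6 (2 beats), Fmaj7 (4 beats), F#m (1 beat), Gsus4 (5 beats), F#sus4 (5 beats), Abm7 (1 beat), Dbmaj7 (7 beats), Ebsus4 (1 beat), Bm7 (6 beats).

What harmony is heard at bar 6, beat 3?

Dbmaj7

Beat 3 of bar 6 is beat (6−1)×4 + 3 = 23 overall.
Running totals: B6 ends at 2, Fmaj7 ends at 6, F#m ends at 7, Gsus4 ends at 12, F#sus4 ends at 17, Abm7 ends at 18, Dbmaj7 ends at 25.
Beat 23 falls within Dbmaj7.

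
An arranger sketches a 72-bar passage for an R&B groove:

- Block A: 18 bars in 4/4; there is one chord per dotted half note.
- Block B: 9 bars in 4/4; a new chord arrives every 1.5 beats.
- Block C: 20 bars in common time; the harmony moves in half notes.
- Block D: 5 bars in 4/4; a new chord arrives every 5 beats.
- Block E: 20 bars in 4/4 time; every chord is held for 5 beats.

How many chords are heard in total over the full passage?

A: 18·4 = 72 beats, 72/3 = 24 chords.
B: 9·4 = 36 beats, 36/1.5 = 24 chords.
C: 20·4 = 80 beats, 80/2 = 40 chords.
D: 5·4 = 20 beats, 20/5 = 4 chords.
E: 20·4 = 80 beats, 80/5 = 16 chords.
Total: 24 + 24 + 40 + 4 + 16 = 108.

108 chords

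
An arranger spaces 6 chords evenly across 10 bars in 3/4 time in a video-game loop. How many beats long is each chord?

5 beats

10 bars × 3 beats/bar = 30 beats total.
30 beats ÷ 6 chords = 5 beats per chord.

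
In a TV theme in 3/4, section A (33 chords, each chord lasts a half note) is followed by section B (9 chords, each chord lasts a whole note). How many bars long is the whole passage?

34 bars

A: 33 × 2 = 66 beats = 22 bars.
B: 9 × 4 = 36 beats = 12 bars.
Total: 22 + 12 = 34 bars.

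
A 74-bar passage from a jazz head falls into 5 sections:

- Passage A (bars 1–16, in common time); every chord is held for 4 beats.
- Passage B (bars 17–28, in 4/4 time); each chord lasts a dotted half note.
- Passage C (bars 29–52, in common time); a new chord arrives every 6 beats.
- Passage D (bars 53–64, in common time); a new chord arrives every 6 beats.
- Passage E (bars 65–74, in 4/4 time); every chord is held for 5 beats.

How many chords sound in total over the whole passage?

64 chords

A: 16·4 = 64 beats, 64/4 = 16 chords.
B: 12·4 = 48 beats, 48/3 = 16 chords.
C: 24·4 = 96 beats, 96/6 = 16 chords.
D: 12·4 = 48 beats, 48/6 = 8 chords.
E: 10·4 = 40 beats, 40/5 = 8 chords.
Total: 16 + 16 + 16 + 8 + 8 = 64.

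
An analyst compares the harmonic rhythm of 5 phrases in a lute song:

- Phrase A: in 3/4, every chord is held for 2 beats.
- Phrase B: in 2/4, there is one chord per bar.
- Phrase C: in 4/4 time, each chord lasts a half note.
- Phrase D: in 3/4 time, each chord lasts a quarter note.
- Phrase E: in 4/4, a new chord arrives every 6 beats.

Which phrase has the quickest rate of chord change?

Phrase D

A: 3 beats/bar ÷ 2 beats/chord = 1.5 chords/bar.
B: 2 beats/bar ÷ 2 beats/chord = 1 chord/bar.
C: 4 beats/bar ÷ 2 beats/chord = 2 chords/bar.
D: 3 beats/bar ÷ 1 beat/chord = 3 chords/bar.
E: 4 beats/bar ÷ 6 beats/chord = 2/3 chords/bar.
Fastest is D at 3 chords/bar.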